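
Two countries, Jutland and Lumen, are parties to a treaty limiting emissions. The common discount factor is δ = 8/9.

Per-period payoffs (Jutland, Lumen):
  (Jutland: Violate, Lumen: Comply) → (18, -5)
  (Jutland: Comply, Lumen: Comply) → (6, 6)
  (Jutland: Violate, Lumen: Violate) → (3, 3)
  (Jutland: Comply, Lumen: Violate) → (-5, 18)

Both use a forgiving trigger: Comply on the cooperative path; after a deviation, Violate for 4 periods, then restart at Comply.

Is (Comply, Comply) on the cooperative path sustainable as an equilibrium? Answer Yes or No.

No

Comparing payoff streams over the 5 periods until play realigns: cooperate → 6(1+δ+…+δ^4); deviate → 18 + 3(δ+…+δ^4).
Cooperation is sustained iff (6−3)(δ+…+δ^4) ≥ 18−6.
δ+…+δ^4 = 8/9·(1−(8/9)^4)/(1−8/9) = 3.0056, and (18−6)/(6−3) = 4.0000.
3.0056 < 4.0000, so cooperation is not sustainable.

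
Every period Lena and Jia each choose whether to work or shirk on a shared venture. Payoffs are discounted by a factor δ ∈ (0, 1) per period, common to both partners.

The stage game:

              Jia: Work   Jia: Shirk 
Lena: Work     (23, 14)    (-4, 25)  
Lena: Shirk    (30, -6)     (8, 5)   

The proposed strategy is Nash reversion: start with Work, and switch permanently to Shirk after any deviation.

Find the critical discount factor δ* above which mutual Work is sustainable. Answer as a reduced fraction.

Lena's threshold: (30−23)/(30−8) = 7/22.
Jia's threshold: (25−14)/(25−5) = 11/20.
7/22 < 11/20, so Jia binds and δ* = 11/20.

11/20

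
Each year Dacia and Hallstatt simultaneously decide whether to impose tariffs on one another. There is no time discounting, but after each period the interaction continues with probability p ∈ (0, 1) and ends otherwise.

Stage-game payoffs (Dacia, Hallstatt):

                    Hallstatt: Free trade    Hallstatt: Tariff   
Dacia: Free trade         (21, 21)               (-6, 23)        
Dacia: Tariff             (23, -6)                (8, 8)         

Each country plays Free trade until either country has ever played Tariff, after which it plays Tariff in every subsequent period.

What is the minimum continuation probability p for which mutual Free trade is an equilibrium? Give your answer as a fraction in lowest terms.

2/15

Expected cooperation value is 21 + p·21 + p²·21 + … = 21/(1−p); deviation gives 23 + p·8/(1−p).
21 ≥ 23(1−p) + 8p ⇒ 15p ≥ 2 ⇒ p ≥ 2/15.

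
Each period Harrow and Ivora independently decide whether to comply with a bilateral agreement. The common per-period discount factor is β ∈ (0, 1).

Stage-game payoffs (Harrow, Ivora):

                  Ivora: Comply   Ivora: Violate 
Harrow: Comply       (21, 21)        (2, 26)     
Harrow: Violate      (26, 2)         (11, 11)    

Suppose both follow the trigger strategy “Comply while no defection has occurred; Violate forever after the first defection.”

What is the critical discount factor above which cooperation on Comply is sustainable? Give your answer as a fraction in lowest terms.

21/(1−β) ≥ 26 + 11β/(1−β)
21 ≥ 26 − 15β
β ≥ 5/15 = 1/3.

1/3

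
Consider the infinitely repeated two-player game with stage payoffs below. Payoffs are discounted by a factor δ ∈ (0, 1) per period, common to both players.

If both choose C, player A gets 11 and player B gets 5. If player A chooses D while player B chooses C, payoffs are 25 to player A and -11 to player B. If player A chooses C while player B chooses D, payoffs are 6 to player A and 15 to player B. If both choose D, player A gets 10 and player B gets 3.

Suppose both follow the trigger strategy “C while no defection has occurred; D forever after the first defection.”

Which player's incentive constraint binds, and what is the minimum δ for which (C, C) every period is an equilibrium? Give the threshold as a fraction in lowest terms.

player A; δ ≥ 14/15

For player A: deviation gain 25−11 = 14, per-period punishment loss 11−10 = 1. IC gives δ ≥ 14/15.
For player B: gain 10, loss 2 per period, so δ ≥ 10/12 = 5/6.
The tighter constraint is player A's, so cooperation needs δ ≥ 14/15.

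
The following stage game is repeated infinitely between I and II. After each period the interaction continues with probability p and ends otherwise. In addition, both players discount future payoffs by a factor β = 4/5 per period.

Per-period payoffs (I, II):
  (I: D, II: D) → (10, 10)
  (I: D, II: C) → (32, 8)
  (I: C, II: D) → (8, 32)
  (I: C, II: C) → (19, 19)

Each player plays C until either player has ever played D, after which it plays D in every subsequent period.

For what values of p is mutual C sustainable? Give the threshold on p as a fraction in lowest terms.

65/88

Expected continuation weight on next period's payoff is β·p = 4/5·p, which plays the role of the discount factor.
Cooperation requires 4/5·p ≥ (32−19)/(32−10) = 13/22, hence p ≥ 65/88.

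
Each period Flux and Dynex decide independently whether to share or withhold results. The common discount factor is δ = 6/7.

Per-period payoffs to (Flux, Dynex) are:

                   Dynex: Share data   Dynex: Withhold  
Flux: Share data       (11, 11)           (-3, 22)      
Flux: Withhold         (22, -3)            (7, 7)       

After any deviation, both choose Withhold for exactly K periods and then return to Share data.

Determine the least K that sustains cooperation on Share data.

4

IC: δ(1−δ^K)/(1−δ) ≥ (22−11)/(11−7) = 11/4.
With δ = 6/7: need 1 − δ^K ≥ 11/4·(1−6/7)/(6/7), i.e. δ^K ≤ 0.5417.
Since (6/7)^3 = 0.6297 and (6/7)^4 = 0.5398, the smallest such K is 4.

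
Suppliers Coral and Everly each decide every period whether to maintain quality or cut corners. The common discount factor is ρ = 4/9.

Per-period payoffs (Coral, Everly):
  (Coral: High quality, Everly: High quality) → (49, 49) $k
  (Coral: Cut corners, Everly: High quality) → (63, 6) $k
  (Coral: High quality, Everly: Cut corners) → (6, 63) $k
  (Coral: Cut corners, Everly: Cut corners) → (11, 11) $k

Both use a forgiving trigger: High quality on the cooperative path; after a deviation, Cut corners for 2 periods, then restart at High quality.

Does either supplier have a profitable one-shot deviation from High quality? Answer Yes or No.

No

Comparing payoff streams over the 3 periods until play realigns: cooperate → 49(1+ρ+…+ρ^2); deviate → 63 + 11(ρ+…+ρ^2).
Cooperation is sustained iff (49−11)(ρ+…+ρ^2) ≥ 63−49.
ρ+…+ρ^2 = 4/9·(1−(4/9)^2)/(1−4/9) = 0.6420, and (63−49)/(49−11) = 0.3684.
0.6420 ≥ 0.3684, so cooperation is sustainable.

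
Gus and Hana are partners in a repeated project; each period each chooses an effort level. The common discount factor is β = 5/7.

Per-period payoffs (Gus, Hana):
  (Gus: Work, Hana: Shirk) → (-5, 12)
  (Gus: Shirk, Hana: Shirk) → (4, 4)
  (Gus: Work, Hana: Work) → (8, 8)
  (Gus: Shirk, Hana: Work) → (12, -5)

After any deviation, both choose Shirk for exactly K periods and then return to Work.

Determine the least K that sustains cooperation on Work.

IC: β(1−β^K)/(1−β) ≥ (12−8)/(8−4) = 1.
With β = 5/7: need 1 − β^K ≥ 1·(1−5/7)/(5/7), i.e. β^K ≤ 0.6000.
Since (5/7)^1 = 0.7143 and (5/7)^2 = 0.5102, the smallest such K is 2.

2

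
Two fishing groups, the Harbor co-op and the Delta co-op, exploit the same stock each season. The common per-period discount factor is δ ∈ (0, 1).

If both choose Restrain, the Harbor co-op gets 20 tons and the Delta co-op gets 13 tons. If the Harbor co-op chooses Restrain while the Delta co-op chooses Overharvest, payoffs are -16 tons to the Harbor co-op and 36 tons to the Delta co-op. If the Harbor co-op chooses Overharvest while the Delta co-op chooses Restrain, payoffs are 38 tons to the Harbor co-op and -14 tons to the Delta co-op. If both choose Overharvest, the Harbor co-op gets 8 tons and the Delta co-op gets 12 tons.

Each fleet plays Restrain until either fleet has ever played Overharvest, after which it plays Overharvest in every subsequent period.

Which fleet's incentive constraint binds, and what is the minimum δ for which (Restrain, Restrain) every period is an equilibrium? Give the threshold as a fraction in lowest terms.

the Harbor co-op's threshold: (38−20)/(38−8) = 3/5.
the Delta co-op's threshold: (36−13)/(36−12) = 23/24.
3/5 < 23/24, so the Delta co-op binds and δ* = 23/24.

the Delta co-op; δ ≥ 23/24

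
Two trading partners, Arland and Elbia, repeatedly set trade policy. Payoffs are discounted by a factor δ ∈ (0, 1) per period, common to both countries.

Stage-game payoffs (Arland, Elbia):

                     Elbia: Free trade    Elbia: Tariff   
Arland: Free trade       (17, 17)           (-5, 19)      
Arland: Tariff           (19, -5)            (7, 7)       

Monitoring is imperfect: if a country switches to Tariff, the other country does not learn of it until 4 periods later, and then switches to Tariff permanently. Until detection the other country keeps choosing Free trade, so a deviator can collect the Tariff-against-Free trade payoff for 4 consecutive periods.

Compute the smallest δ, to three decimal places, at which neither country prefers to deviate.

A deviator earns 19 for 4 periods, then 7 forever; cooperating earns 17 forever. Multiplying the IC by (1−δ):
17 ≥ 19(1−δ^4) + 7δ^4, so 12·δ^4 ≥ 2 and δ^4 ≥ 1/6.
δ ≥ (1/6)^(1/4) ≈ 0.639.

0.639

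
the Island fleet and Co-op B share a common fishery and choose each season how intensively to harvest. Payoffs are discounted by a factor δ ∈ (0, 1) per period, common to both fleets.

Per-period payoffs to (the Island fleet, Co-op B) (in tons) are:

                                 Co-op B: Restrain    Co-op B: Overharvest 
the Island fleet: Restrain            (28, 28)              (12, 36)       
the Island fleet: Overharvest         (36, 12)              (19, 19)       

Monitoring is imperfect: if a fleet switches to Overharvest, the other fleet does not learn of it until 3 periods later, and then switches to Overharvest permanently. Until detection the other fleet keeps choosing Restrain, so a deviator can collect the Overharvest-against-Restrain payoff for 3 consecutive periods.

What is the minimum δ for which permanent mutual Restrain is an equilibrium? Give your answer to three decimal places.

0.778

Deviating for the 3 undetected periods gains 36−28 = 8 per period over cooperation, then loses 28−19 = 9 per period forever once punishment starts.
Gain: 8(1 + δ + … + δ^2); loss: 9·δ^3/(1−δ).
No profitable deviation ⇔ 8(1−δ^3) ≤ 9·δ^3, i.e. δ^3 ≥ 8/(8+9) = 8/17.
Hence δ ≥ (8/17)^(1/3) ≈ 0.778.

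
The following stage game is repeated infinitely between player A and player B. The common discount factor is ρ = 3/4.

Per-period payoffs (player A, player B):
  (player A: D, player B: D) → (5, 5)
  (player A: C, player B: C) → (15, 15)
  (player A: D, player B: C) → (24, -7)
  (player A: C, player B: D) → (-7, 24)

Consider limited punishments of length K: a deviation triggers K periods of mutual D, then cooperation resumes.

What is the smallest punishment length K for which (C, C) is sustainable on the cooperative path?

2

No profitable deviation requires (15−5)(ρ+…+ρ^K) ≥ 24−15, i.e. ρ+…+ρ^K ≥ 9/10 ≈ 0.9000.
With ρ = 3/4, the partial sums are K=1: 0.7500, K=2: 1.3125.
K = 2 is the first length at which the sum reaches 0.9000.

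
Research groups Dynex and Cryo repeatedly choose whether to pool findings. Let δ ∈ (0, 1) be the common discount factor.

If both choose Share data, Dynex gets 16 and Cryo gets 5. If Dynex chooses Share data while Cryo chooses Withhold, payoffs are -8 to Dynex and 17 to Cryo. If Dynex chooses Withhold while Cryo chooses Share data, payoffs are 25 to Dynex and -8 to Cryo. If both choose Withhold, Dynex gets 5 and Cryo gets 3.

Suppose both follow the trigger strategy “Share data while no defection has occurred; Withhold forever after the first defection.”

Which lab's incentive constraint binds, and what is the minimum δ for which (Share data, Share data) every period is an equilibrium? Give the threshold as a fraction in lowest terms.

Dynex: cooperation gives 16 each period; deviation gives 25 once then 5 forever.
  16/(1−δ) ≥ 25 + 5δ/(1−δ) ⇒ δ ≥ 9/20.
Cryo: cooperation gives 5 each period; deviation gives 17 once then 3 forever.
  δ ≥ 12/14 = 6/7.
Both must hold, so the binding constraint is Cryo's: δ ≥ 6/7.

Cryo; δ ≥ 6/7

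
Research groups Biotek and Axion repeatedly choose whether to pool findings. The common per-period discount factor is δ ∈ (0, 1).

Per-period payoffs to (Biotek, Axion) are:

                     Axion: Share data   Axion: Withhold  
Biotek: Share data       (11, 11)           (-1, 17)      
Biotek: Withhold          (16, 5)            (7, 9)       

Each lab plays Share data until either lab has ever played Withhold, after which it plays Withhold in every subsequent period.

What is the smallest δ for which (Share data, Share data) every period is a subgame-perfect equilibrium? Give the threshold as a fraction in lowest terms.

3/4

Biotek: cooperation gives 11 each period; deviation gives 16 once then 7 forever.
  11/(1−δ) ≥ 16 + 7δ/(1−δ) ⇒ δ ≥ 5/9.
Axion: cooperation gives 11 each period; deviation gives 17 once then 9 forever.
  δ ≥ 6/8 = 3/4.
Both must hold, so the binding constraint is Axion's: δ ≥ 3/4.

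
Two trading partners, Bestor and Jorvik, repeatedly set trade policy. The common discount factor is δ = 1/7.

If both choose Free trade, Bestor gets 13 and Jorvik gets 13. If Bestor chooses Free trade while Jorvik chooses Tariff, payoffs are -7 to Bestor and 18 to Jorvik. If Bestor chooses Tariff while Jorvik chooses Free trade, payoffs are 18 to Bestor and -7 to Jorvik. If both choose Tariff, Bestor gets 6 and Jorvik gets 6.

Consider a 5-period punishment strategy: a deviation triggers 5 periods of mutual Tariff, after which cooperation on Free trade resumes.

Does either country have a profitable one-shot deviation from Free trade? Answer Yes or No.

Yes

A one-shot deviation gives 18 now, then 6 for 5 periods, then back to 13.
Gain from deviating: (18−13) today; loss: (13−6) in each of the next 5 periods.
No-deviation condition: (13−6)(δ+…+δ^5) ≥ 18−13, i.e. δ+…+δ^5 ≥ 5/7.
At δ = 1/7: δ+…+δ^5 = 0.1667 < 0.7143.
So cooperation is not sustainable.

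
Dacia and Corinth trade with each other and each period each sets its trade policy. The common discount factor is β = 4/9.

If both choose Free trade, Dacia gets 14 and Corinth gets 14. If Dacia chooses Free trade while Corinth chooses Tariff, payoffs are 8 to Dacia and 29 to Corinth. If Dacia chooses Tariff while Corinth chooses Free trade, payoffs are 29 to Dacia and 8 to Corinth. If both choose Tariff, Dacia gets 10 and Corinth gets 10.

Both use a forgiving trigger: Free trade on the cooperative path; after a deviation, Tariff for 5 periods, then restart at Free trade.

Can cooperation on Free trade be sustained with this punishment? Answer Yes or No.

IC: β+…+β^5 ≥ (29−14)/(14−10) = 15/4.
At β = 4/9: partial sum = 0.7861 < 3.7500. Cooperation not sustainable.

No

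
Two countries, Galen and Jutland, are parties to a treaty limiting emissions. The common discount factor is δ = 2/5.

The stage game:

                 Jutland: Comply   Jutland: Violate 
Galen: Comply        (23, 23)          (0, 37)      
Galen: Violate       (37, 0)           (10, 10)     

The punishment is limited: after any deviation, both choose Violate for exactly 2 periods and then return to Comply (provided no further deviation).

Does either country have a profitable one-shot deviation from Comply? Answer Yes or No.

Comparing payoff streams over the 3 periods until play realigns: cooperate → 23(1+δ+…+δ^2); deviate → 37 + 10(δ+…+δ^2).
Cooperation is sustained iff (23−10)(δ+…+δ^2) ≥ 37−23.
δ+…+δ^2 = 2/5·(1−(2/5)^2)/(1−2/5) = 0.5600, and (37−23)/(23−10) = 1.0769.
0.5600 < 1.0769, so cooperation is not sustainable.

Yes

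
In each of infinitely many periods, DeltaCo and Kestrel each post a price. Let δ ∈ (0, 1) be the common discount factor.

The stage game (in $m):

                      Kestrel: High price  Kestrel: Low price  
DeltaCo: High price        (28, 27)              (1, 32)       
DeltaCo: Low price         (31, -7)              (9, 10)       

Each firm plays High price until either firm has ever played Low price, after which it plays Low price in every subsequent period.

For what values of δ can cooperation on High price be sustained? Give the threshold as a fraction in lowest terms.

5/22

For DeltaCo: deviation gain 31−28 = 3, per-period punishment loss 28−9 = 19. IC gives δ ≥ 3/22.
For Kestrel: gain 5, loss 17 per period, so δ ≥ 5/22.
The tighter constraint is Kestrel's, so cooperation needs δ ≥ 5/22.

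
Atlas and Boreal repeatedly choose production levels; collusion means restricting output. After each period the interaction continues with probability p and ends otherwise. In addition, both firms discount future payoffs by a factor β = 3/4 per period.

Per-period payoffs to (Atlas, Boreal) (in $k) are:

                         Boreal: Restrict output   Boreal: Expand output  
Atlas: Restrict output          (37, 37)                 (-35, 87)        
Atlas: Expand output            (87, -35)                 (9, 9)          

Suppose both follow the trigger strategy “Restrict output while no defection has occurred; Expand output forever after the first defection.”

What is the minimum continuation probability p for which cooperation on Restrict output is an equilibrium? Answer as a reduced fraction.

Expected continuation weight on next period's payoff is β·p = 3/4·p, which plays the role of the discount factor.
Cooperation requires 3/4·p ≥ (87−37)/(87−9) = 25/39, hence p ≥ 100/117.

100/117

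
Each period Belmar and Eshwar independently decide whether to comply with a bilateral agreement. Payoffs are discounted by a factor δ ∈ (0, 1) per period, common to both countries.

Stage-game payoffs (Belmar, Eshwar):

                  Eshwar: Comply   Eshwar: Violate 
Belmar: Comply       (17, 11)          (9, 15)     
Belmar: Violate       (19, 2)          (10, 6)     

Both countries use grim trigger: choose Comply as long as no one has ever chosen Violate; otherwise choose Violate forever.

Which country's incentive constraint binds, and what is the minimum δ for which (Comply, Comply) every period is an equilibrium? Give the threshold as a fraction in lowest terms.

Eshwar; δ ≥ 4/9

Belmar: cooperation gives 17 each period; deviation gives 19 once then 10 forever.
  17/(1−δ) ≥ 19 + 10δ/(1−δ) ⇒ δ ≥ 2/9.
Eshwar: cooperation gives 11 each period; deviation gives 15 once then 6 forever.
  δ ≥ 4/9.
Both must hold, so the binding constraint is Eshwar's: δ ≥ 4/9.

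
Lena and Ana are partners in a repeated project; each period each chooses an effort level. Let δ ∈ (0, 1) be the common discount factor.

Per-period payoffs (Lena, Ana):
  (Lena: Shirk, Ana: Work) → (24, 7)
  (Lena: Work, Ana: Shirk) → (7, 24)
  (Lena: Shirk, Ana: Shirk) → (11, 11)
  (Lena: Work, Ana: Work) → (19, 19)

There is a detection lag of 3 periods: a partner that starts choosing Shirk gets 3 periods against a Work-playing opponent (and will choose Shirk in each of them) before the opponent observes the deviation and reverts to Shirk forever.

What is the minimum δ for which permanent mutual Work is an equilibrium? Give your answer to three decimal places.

0.727

A deviator earns 24 for 3 periods, then 11 forever; cooperating earns 19 forever. Multiplying the IC by (1−δ):
19 ≥ 24(1−δ^3) + 11δ^3, so 13·δ^3 ≥ 5 and δ^3 ≥ 5/13.
δ ≥ (5/13)^(1/3) ≈ 0.727.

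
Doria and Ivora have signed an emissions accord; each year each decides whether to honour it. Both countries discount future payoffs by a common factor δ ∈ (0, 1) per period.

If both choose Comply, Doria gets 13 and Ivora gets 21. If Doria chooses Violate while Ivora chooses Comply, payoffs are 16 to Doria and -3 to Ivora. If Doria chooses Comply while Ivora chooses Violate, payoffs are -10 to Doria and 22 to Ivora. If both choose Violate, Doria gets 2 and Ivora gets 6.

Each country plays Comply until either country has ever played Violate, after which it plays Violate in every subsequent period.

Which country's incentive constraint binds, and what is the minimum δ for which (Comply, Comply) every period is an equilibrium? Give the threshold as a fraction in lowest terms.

Doria: cooperation gives 13 each period; deviation gives 16 once then 2 forever.
  13/(1−δ) ≥ 16 + 2δ/(1−δ) ⇒ δ ≥ 3/14.
Ivora: cooperation gives 21 each period; deviation gives 22 once then 6 forever.
  δ ≥ 1/16.
Both must hold, so the binding constraint is Doria's: δ ≥ 3/14.

Doria; δ ≥ 3/14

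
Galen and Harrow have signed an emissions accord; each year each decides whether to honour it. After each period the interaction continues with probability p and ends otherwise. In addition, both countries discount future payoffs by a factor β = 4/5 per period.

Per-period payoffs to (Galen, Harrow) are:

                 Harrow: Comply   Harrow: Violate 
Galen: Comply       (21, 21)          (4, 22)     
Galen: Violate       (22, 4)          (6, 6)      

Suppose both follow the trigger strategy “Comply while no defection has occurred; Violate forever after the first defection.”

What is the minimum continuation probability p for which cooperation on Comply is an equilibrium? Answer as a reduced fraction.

5/64

Expected continuation weight on next period's payoff is β·p = 4/5·p, which plays the role of the discount factor.
Cooperation requires 4/5·p ≥ (22−21)/(22−6) = 1/16, hence p ≥ 5/64.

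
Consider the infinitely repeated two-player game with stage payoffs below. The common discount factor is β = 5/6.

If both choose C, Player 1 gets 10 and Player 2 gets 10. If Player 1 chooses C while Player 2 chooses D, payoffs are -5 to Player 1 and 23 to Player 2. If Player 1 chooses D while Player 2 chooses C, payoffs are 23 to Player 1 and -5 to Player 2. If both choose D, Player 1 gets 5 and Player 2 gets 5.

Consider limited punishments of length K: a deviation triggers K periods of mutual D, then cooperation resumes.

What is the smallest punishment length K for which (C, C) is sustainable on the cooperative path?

5

Need Σ_{k=1}^{K} β^k ≥ (23−10)/(10−5) = 2.6000 at β = 5/6.
At K = 4 the sum is 2.5887 < 2.6000; at K = 5 it is 2.9906 ≥ 2.6000.
So the minimum punishment length is K = 5.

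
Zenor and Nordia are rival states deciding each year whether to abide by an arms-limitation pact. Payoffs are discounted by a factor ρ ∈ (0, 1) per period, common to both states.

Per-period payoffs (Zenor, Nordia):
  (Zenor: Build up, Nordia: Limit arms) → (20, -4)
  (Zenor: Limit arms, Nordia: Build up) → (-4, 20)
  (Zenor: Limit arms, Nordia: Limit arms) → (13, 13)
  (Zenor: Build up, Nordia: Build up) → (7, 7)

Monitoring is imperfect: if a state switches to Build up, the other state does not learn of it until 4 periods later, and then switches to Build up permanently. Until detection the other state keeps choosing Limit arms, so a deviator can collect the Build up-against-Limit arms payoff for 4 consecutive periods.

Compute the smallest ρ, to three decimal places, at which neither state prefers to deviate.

0.857

Deviating for the 4 undetected periods gains 20−13 = 7 per period over cooperation, then loses 13−7 = 6 per period forever once punishment starts.
Gain: 7(1 + ρ + … + ρ^3); loss: 6·ρ^4/(1−ρ).
No profitable deviation ⇔ 7(1−ρ^4) ≤ 6·ρ^4, i.e. ρ^4 ≥ 7/(7+6) = 7/13.
Hence ρ ≥ (7/13)^(1/4) ≈ 0.857.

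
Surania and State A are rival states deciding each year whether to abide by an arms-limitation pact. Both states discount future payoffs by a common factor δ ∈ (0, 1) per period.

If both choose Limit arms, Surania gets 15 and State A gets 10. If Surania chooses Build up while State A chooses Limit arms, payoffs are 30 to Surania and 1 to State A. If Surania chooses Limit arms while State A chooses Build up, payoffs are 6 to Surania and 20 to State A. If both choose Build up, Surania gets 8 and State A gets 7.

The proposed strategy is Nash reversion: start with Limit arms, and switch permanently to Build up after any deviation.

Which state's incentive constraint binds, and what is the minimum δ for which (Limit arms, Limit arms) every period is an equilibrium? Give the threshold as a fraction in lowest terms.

Surania's threshold: (30−15)/(30−8) = 15/22.
State A's threshold: (20−10)/(20−7) = 10/13.
15/22 < 10/13, so State A binds and δ* = 10/13.

State A; δ ≥ 10/13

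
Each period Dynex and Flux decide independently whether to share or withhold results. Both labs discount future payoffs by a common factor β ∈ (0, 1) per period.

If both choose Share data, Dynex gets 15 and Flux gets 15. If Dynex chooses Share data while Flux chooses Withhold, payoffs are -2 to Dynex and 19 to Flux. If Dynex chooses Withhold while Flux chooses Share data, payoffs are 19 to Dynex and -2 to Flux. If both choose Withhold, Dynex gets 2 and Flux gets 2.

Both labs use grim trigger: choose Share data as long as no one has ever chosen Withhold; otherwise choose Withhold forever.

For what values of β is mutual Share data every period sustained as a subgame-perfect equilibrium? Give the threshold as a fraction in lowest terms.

4/17

One-period gain from deviating is 19 − 15 = 4. The loss is 15 − 2 = 13 in every subsequent period, with present value 13·β/(1−β).
Deviation is unprofitable when 13·β/(1−β) ≥ 4, i.e. β/(1−β) ≥ 4/13.
Equivalently β ≥ 4/(4+13) = 4/17.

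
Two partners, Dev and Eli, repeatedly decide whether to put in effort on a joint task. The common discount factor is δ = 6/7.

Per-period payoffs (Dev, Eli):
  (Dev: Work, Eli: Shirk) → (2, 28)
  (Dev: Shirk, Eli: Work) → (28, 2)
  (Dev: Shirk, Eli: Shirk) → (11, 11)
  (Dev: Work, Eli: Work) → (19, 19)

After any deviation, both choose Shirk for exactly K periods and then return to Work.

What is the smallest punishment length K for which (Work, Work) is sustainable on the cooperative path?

2

No profitable deviation requires (19−11)(δ+…+δ^K) ≥ 28−19, i.e. δ+…+δ^K ≥ 9/8 ≈ 1.1250.
With δ = 6/7, the partial sums are K=1: 0.8571, K=2: 1.5918.
K = 2 is the first length at which the sum reaches 1.1250.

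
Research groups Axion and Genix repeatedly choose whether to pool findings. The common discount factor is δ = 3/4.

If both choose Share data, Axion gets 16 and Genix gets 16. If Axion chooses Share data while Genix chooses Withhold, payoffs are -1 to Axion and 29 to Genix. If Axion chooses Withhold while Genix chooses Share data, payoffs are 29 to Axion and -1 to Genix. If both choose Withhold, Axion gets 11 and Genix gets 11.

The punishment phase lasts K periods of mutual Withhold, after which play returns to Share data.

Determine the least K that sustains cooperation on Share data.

Need Σ_{k=1}^{K} δ^k ≥ (29−16)/(16−11) = 2.6000 at δ = 3/4.
At K = 7 the sum is 2.5995 < 2.6000; at K = 8 it is 2.6997 ≥ 2.6000.
So the minimum punishment length is K = 8.

8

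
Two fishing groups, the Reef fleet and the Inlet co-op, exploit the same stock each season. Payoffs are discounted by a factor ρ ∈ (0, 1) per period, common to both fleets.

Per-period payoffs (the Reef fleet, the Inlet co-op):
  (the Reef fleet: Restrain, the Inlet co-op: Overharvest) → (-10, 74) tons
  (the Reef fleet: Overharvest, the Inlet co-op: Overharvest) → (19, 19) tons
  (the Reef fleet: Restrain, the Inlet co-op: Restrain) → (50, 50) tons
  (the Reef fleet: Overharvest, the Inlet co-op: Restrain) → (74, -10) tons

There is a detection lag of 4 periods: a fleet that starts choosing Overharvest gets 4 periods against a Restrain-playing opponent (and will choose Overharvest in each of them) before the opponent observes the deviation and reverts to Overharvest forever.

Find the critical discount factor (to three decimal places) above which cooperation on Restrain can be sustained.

Deviating for the 4 undetected periods gains 74−50 = 24 per period over cooperation, then loses 50−19 = 31 per period forever once punishment starts.
Gain: 24(1 + ρ + … + ρ^3); loss: 31·ρ^4/(1−ρ).
No profitable deviation ⇔ 24(1−ρ^4) ≤ 31·ρ^4, i.e. ρ^4 ≥ 24/(24+31) = 24/55.
Hence ρ ≥ (24/55)^(1/4) ≈ 0.813.

0.813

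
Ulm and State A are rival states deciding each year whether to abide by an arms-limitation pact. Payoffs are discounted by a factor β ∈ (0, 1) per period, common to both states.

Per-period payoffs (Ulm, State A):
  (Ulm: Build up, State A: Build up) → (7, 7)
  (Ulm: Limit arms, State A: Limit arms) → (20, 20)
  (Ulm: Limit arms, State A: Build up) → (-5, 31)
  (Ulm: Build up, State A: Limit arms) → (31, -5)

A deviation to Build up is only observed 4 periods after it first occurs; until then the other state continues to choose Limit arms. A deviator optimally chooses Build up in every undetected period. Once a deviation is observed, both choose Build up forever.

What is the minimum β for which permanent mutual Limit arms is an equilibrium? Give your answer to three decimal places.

Deviating for the 4 undetected periods gains 31−20 = 11 per period over cooperation, then loses 20−7 = 13 per period forever once punishment starts.
Gain: 11(1 + β + … + β^3); loss: 13·β^4/(1−β).
No profitable deviation ⇔ 11(1−β^4) ≤ 13·β^4, i.e. β^4 ≥ 11/(11+13) = 11/24.
Hence β ≥ (11/24)^(1/4) ≈ 0.823.

0.823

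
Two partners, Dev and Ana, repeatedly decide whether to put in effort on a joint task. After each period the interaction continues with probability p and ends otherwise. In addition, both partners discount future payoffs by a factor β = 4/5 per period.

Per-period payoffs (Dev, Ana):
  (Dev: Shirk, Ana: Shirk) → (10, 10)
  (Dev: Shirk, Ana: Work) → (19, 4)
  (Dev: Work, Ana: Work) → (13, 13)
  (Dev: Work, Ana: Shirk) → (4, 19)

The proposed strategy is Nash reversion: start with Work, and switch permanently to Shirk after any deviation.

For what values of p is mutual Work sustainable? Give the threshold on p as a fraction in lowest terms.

5/6

Expected continuation weight on next period's payoff is β·p = 4/5·p, which plays the role of the discount factor.
Cooperation requires 4/5·p ≥ (19−13)/(19−10) = 2/3, hence p ≥ 5/6.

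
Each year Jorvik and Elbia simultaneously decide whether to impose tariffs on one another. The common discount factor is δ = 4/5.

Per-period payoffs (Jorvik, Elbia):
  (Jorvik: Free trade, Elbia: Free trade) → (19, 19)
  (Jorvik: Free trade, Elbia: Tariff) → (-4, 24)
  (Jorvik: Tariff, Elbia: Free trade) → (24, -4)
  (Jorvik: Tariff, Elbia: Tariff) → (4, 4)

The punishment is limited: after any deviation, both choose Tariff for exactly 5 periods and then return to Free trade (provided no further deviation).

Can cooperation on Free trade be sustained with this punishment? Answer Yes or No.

Yes

A one-shot deviation gives 24 now, then 4 for 5 periods, then back to 19.
Gain from deviating: (24−19) today; loss: (19−4) in each of the next 5 periods.
No-deviation condition: (19−4)(δ+…+δ^5) ≥ 24−19, i.e. δ+…+δ^5 ≥ 1/3.
At δ = 4/5: δ+…+δ^5 = 2.6893 ≥ 0.3333.
So cooperation is sustainable.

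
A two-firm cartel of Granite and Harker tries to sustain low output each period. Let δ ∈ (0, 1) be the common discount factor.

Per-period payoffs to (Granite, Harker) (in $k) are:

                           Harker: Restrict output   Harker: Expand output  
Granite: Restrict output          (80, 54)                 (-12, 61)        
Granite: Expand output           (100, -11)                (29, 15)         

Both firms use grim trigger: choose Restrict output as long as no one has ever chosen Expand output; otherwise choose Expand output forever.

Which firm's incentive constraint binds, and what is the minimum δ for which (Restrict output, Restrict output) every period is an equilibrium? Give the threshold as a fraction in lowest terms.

Granite's threshold: (100−80)/(100−29) = 20/71.
Harker's threshold: (61−54)/(61−15) = 7/46.
20/71 > 7/46, so Granite binds and δ* = 20/71.

Granite; δ ≥ 20/71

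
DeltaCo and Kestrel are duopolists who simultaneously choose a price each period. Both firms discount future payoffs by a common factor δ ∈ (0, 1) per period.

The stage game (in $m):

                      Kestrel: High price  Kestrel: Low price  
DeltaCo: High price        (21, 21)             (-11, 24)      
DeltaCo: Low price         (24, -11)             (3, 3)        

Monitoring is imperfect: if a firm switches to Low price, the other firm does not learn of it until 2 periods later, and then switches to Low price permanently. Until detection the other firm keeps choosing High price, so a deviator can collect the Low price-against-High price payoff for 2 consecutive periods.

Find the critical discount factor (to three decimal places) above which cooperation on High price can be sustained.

A deviator earns 24 for 2 periods, then 3 forever; cooperating earns 21 forever. Multiplying the IC by (1−δ):
21 ≥ 24(1−δ^2) + 3δ^2, so 21·δ^2 ≥ 3 and δ^2 ≥ 1/7.
δ ≥ (1/7)^(1/2) ≈ 0.378.

0.378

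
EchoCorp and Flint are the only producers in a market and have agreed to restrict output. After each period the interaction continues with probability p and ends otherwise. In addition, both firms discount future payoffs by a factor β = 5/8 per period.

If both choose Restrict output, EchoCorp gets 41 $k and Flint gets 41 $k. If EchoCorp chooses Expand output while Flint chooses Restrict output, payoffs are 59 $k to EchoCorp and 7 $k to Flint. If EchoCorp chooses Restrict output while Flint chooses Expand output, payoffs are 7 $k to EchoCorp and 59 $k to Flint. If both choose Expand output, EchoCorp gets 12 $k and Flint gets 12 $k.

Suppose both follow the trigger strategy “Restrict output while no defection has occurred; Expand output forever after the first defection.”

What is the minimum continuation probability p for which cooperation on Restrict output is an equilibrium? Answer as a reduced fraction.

Expected continuation weight on next period's payoff is β·p = 5/8·p, which plays the role of the discount factor.
Cooperation requires 5/8·p ≥ (59−41)/(59−12) = 18/47, hence p ≥ 144/235.

144/235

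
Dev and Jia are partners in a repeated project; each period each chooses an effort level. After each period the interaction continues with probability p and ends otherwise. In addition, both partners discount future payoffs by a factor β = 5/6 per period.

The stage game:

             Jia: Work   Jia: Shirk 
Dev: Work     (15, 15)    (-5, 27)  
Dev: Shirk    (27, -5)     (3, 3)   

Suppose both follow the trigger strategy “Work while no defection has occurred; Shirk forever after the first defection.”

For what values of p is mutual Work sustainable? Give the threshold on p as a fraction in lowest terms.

With continuation probability p and discount β, the effective per-period discount factor is βp.
Grim-trigger IC: βp ≥ (27−15)/(27−3) = 1/2.
So p ≥ (1/2)/(5/6) = 3/5.

3/5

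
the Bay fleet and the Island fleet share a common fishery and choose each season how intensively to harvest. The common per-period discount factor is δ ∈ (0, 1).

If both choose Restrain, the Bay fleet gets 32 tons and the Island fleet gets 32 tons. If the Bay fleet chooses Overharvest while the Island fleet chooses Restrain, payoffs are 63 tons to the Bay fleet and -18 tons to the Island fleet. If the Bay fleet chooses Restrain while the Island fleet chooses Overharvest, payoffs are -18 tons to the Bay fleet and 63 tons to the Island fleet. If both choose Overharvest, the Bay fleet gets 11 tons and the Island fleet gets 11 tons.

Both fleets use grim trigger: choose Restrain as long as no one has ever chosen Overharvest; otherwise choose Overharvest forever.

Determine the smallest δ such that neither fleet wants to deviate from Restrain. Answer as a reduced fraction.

Cooperation forever yields 32 each period: 32/(1−δ).
Deviating yields 63 once, then 11 forever: 63 + 11δ/(1−δ).
No profitable deviation requires 32/(1−δ) ≥ 63 + 11δ/(1−δ).
Multiplying by (1−δ): 32 ≥ 63(1−δ) + 11δ = 63 − 52δ.
So 52δ ≥ 31, i.e. δ ≥ 31/52.

31/52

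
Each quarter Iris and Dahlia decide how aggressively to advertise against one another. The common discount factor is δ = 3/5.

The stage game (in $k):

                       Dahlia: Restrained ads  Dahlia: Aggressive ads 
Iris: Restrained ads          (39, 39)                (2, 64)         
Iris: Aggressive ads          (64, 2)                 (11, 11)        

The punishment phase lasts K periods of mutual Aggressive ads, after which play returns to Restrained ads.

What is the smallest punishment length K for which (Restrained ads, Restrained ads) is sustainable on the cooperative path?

IC: δ(1−δ^K)/(1−δ) ≥ (64−39)/(39−11) = 25/28.
With δ = 3/5: need 1 − δ^K ≥ 25/28·(1−3/5)/(3/5), i.e. δ^K ≤ 0.4048.
Since (3/5)^1 = 0.6000 and (3/5)^2 = 0.3600, the smallest such K is 2.

2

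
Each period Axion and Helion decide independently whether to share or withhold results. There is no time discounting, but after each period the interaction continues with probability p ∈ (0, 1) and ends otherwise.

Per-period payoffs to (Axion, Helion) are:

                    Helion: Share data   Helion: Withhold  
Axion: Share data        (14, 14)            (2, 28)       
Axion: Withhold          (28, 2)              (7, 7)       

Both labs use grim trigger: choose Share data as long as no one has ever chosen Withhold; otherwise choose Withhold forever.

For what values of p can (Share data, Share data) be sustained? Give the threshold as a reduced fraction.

With no time discounting, the continuation probability p plays the role of the discount factor.
Grim-trigger IC: 14/(1−p) ≥ 28 + 7p/(1−p) ⇒ p ≥ (28−14)/(28−7) = 2/3.

2/3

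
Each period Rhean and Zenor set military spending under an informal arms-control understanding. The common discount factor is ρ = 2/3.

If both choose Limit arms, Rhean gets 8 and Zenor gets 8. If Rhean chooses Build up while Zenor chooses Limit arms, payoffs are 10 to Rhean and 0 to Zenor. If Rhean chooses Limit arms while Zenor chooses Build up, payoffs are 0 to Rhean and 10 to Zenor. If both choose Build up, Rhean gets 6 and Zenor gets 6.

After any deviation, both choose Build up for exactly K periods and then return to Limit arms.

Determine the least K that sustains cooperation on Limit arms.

2

Need Σ_{k=1}^{K} ρ^k ≥ (10−8)/(8−6) = 1.0000 at ρ = 2/3.
At K = 1 the sum is 0.6667 < 1.0000; at K = 2 it is 1.1111 ≥ 1.0000.
So the minimum punishment length is K = 2.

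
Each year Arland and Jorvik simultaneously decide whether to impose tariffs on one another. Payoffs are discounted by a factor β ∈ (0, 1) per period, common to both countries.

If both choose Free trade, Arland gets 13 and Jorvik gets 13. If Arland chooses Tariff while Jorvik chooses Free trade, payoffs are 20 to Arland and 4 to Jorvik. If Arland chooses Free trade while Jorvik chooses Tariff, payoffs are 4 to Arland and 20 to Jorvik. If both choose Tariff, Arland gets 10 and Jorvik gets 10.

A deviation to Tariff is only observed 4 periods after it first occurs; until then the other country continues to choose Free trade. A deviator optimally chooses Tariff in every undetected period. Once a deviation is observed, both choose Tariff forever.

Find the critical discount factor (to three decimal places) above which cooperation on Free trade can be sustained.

0.915

The best deviation is to choose Tariff for all 4 undetected periods, earning 20 each, then 10 forever once detected.
Deviation value: 20(1−β^4)/(1−β) + 10β^4/(1−β); cooperation value: 13/(1−β).
IC: 13 ≥ 20(1−β^4) + 10β^4 = 20 − 10β^4.
So β^4 ≥ 7/10, giving β ≥ (7/10)^(1/4) ≈ 0.915.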